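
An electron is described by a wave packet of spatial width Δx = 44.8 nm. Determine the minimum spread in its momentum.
1.177 × 10^-27 kg·m/s

For a wave packet, the spatial width Δx and momentum spread Δp are related by the uncertainty principle:
ΔxΔp ≥ ℏ/2

The minimum momentum spread is:
Δp_min = ℏ/(2Δx)
Δp_min = (1.055e-34 J·s) / (2 × 4.480e-08 m)
Δp_min = 1.177e-27 kg·m/s

A wave packet cannot have both a well-defined position and well-defined momentum.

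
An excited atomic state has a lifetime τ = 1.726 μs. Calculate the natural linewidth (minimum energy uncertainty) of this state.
190.676 peV

Using the energy-time uncertainty principle:
ΔEΔt ≥ ℏ/2

The lifetime τ represents the time uncertainty Δt.
The natural linewidth (minimum energy uncertainty) is:

ΔE = ℏ/(2τ)
ΔE = (1.055e-34 J·s) / (2 × 1.726e-06 s)
ΔE = 3.055e-29 J = 190.676 peV

This natural linewidth limits the precision of spectroscopic measurements.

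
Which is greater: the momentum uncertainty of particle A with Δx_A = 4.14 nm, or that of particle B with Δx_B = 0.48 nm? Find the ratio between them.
Particle B has the larger minimum momentum uncertainty, by a factor of 8.62.

For each particle, the minimum momentum uncertainty is Δp_min = ℏ/(2Δx):

Particle A: Δp_A = ℏ/(2×4.140e-09 m) = 1.274e-26 kg·m/s
Particle B: Δp_B = ℏ/(2×4.800e-10 m) = 1.099e-25 kg·m/s

Ratio: Δp_B/Δp_A = 8.62

Since Δp_min ∝ 1/Δx, the particle with smaller position uncertainty (B) has larger momentum uncertainty.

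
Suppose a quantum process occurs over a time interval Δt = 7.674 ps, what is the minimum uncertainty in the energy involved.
42.886 μeV

Using the energy-time uncertainty principle:
ΔEΔt ≥ ℏ/2

The minimum uncertainty in energy is:
ΔE_min = ℏ/(2Δt)
ΔE_min = (1.055e-34 J·s) / (2 × 7.674e-12 s)
ΔE_min = 6.871e-24 J = 42.886 μeV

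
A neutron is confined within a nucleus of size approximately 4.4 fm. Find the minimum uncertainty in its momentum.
1.198 × 10^-20 kg·m/s

Using the Heisenberg uncertainty principle:
ΔxΔp ≥ ℏ/2

With Δx ≈ L = 4.400e-15 m (the confinement size):
Δp_min = ℏ/(2Δx)
Δp_min = (1.055e-34 J·s) / (2 × 4.400e-15 m)
Δp_min = 1.198e-20 kg·m/s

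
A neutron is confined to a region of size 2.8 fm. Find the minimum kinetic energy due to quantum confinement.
660.754 keV

Using the uncertainty principle:

1. Position uncertainty: Δx ≈ 2.800e-15 m
2. Minimum momentum uncertainty: Δp = ℏ/(2Δx) = 1.883e-20 kg·m/s
3. Minimum kinetic energy:
   KE = (Δp)²/(2m) = (1.883e-20)²/(2 × 1.675e-27 kg)
   KE = 1.059e-13 J = 660.754 keV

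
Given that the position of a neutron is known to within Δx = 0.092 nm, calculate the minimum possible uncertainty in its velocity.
342.186 m/s

Using the Heisenberg uncertainty principle and Δp = mΔv:
ΔxΔp ≥ ℏ/2
Δx(mΔv) ≥ ℏ/2

The minimum uncertainty in velocity is:
Δv_min = ℏ/(2mΔx)
Δv_min = (1.055e-34 J·s) / (2 × 1.675e-27 kg × 9.200e-11 m)
Δv_min = 3.422e+02 m/s = 342.186 m/s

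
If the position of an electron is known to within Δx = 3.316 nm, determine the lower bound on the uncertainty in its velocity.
17.456 km/s

Using the Heisenberg uncertainty principle and Δp = mΔv:
ΔxΔp ≥ ℏ/2
Δx(mΔv) ≥ ℏ/2

The minimum uncertainty in velocity is:
Δv_min = ℏ/(2mΔx)
Δv_min = (1.055e-34 J·s) / (2 × 9.109e-31 kg × 3.316e-09 m)
Δv_min = 1.746e+04 m/s = 17.456 km/s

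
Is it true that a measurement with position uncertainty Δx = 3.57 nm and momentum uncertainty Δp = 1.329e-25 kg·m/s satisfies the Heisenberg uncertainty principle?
Yes, it satisfies the uncertainty principle.

Calculate the product ΔxΔp:
ΔxΔp = (3.570e-09 m) × (1.329e-25 kg·m/s)
ΔxΔp = 4.745e-34 J·s

Compare to the minimum allowed value ℏ/2:
ℏ/2 = 5.273e-35 J·s

Since ΔxΔp = 4.745e-34 J·s ≥ 5.273e-35 J·s = ℏ/2,
the measurement satisfies the uncertainty principle.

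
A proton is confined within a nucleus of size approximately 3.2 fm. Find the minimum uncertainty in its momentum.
1.648 × 10^-20 kg·m/s

Using the Heisenberg uncertainty principle:
ΔxΔp ≥ ℏ/2

With Δx ≈ L = 3.200e-15 m (the confinement size):
Δp_min = ℏ/(2Δx)
Δp_min = (1.055e-34 J·s) / (2 × 3.200e-15 m)
Δp_min = 1.648e-20 kg·m/s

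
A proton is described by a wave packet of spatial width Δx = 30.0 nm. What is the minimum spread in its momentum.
1.758 × 10^-27 kg·m/s

For a wave packet, the spatial width Δx and momentum spread Δp are related by the uncertainty principle:
ΔxΔp ≥ ℏ/2

The minimum momentum spread is:
Δp_min = ℏ/(2Δx)
Δp_min = (1.055e-34 J·s) / (2 × 3.000e-08 m)
Δp_min = 1.758e-27 kg·m/s

A wave packet cannot have both a well-defined position and well-defined momentum.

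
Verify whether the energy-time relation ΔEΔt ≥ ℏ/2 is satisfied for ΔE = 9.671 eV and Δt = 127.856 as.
Yes, it satisfies the uncertainty relation.

Calculate the product ΔEΔt:
ΔE = 9.671 eV = 1.549e-18 J
ΔEΔt = (1.549e-18 J) × (1.279e-16 s)
ΔEΔt = 1.981e-34 J·s

Compare to the minimum allowed value ℏ/2:
ℏ/2 = 5.273e-35 J·s

Since ΔEΔt = 1.981e-34 J·s ≥ 5.273e-35 J·s = ℏ/2,
this satisfies the uncertainty relation.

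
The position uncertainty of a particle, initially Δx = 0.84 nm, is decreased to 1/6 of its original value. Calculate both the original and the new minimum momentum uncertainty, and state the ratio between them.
Original Δp_min = 6.277 × 10^-26 kg·m/s; new Δp'_min = 3.766 × 10^-25 kg·m/s; ratio Δp'_min/Δp_min = 6.

From the uncertainty principle ΔxΔp ≥ ℏ/2, the minimum momentum uncertainty is Δp_min = ℏ/(2Δx).

Original (Δx = 0.84 nm = 8.400e-10 m):
Δp_min = (1.055e-34 J·s)/(2 × 8.400e-10 m) = 6.277e-26 kg·m/s

When Δx → (1/6)Δx:
Δp'_min = ℏ/(2 × (1/6)Δx) = 6 × ℏ/(2Δx) = 6 × Δp_min
Δp'_min = 6 × 6.277e-26 kg·m/s = 3.766e-25 kg·m/s

Since Δp_min ∝ 1/Δx, when Δx is decreased to 1/6 of its original value, Δp_min increases to 6 times its original value.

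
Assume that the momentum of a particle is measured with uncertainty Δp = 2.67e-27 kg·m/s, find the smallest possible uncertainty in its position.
19.749 nm

Using the Heisenberg uncertainty principle:
ΔxΔp ≥ ℏ/2

The minimum uncertainty in position is:
Δx_min = ℏ/(2Δp)
Δx_min = (1.055e-34 J·s) / (2 × 2.670e-27 kg·m/s)
Δx_min = 1.975e-08 m = 19.749 nm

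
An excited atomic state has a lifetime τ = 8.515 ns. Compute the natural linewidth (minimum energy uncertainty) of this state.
38.650 neV

Using the energy-time uncertainty principle:
ΔEΔt ≥ ℏ/2

The lifetime τ represents the time uncertainty Δt.
The natural linewidth (minimum energy uncertainty) is:

ΔE = ℏ/(2τ)
ΔE = (1.055e-34 J·s) / (2 × 8.515e-09 s)
ΔE = 6.192e-27 J = 38.650 neV

This natural linewidth limits the precision of spectroscopic measurements.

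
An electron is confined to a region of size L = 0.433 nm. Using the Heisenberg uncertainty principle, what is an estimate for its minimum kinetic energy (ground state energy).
50.803 meV

Using the uncertainty principle to estimate ground state energy:

1. The position uncertainty is approximately the confinement size:
   Δx ≈ L = 4.330e-10 m

2. From ΔxΔp ≥ ℏ/2, the minimum momentum uncertainty is:
   Δp ≈ ℏ/(2L) = 1.218e-25 kg·m/s

3. The kinetic energy is approximately:
   KE ≈ (Δp)²/(2m) = (1.218e-25)²/(2 × 9.109e-31 kg)
   KE ≈ 8.139e-21 J = 50.803 meV

This is an order-of-magnitude estimate of the ground state energy.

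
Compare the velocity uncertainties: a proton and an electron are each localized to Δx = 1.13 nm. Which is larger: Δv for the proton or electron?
The electron has the larger minimum velocity uncertainty, by a ratio of 1836.2.

For both particles, Δp_min = ℏ/(2Δx) = 4.666e-26 kg·m/s (same for both).

The velocity uncertainty is Δv = Δp/m:
- proton: Δv = 4.666e-26 / 1.673e-27 = 2.790e+01 m/s = 27.898 m/s
- electron: Δv = 4.666e-26 / 9.109e-31 = 5.122e+04 m/s = 51.225 km/s

Ratio: 5.122e+04 / 2.790e+01 = 1836.2

The lighter particle has larger velocity uncertainty because Δv ∝ 1/m.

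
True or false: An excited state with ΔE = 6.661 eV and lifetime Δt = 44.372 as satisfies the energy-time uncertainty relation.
No, it violates the uncertainty relation.

Calculate the product ΔEΔt:
ΔE = 6.661 eV = 1.067e-18 J
ΔEΔt = (1.067e-18 J) × (4.437e-17 s)
ΔEΔt = 4.735e-35 J·s

Compare to the minimum allowed value ℏ/2:
ℏ/2 = 5.273e-35 J·s

Since ΔEΔt = 4.735e-35 J·s < 5.273e-35 J·s = ℏ/2,
this violates the uncertainty relation.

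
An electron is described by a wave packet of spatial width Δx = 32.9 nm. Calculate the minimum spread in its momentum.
1.603 × 10^-27 kg·m/s

For a wave packet, the spatial width Δx and momentum spread Δp are related by the uncertainty principle:
ΔxΔp ≥ ℏ/2

The minimum momentum spread is:
Δp_min = ℏ/(2Δx)
Δp_min = (1.055e-34 J·s) / (2 × 3.290e-08 m)
Δp_min = 1.603e-27 kg·m/s

A wave packet cannot have both a well-defined position and well-defined momentum.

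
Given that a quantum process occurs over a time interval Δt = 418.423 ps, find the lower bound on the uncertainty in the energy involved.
786.539 neV

Using the energy-time uncertainty principle:
ΔEΔt ≥ ℏ/2

The minimum uncertainty in energy is:
ΔE_min = ℏ/(2Δt)
ΔE_min = (1.055e-34 J·s) / (2 × 4.184e-10 s)
ΔE_min = 1.260e-25 J = 786.539 neV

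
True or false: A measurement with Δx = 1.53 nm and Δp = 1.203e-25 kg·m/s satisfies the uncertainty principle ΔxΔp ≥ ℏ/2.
Yes, it satisfies the uncertainty principle.

Calculate the product ΔxΔp:
ΔxΔp = (1.530e-09 m) × (1.203e-25 kg·m/s)
ΔxΔp = 1.841e-34 J·s

Compare to the minimum allowed value ℏ/2:
ℏ/2 = 5.273e-35 J·s

Since ΔxΔp = 1.841e-34 J·s ≥ 5.273e-35 J·s = ℏ/2,
the measurement satisfies the uncertainty principle.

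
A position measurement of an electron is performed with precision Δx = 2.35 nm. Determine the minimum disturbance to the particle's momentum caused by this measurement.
2.244 × 10^-26 kg·m/s

The uncertainty principle implies that measuring position disturbs momentum:
ΔxΔp ≥ ℏ/2

When we measure position with precision Δx, we necessarily introduce a momentum uncertainty:
Δp ≥ ℏ/(2Δx)
Δp_min = (1.055e-34 J·s) / (2 × 2.350e-09 m)
Δp_min = 2.244e-26 kg·m/s

The more precisely we measure position, the greater the momentum disturbance.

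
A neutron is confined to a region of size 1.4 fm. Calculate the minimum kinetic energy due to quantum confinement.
2.643 MeV

Using the uncertainty principle:

1. Position uncertainty: Δx ≈ 1.400e-15 m
2. Minimum momentum uncertainty: Δp = ℏ/(2Δx) = 3.766e-20 kg·m/s
3. Minimum kinetic energy:
   KE = (Δp)²/(2m) = (3.766e-20)²/(2 × 1.675e-27 kg)
   KE = 4.235e-13 J = 2.643 MeV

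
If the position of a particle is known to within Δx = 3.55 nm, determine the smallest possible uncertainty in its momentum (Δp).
1.485 × 10^-26 kg·m/s

Using the Heisenberg uncertainty principle:
ΔxΔp ≥ ℏ/2

The minimum uncertainty in momentum is:
Δp_min = ℏ/(2Δx)
Δp_min = (1.055e-34 J·s) / (2 × 3.550e-09 m)
Δp_min = 1.485e-26 kg·m/s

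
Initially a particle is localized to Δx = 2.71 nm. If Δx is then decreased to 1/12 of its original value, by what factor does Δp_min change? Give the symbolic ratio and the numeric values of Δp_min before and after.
Original Δp_min = 1.946 × 10^-26 kg·m/s; new Δp'_min = 2.335 × 10^-25 kg·m/s; ratio Δp'_min/Δp_min = 12.

From the uncertainty principle ΔxΔp ≥ ℏ/2, the minimum momentum uncertainty is Δp_min = ℏ/(2Δx).

Original (Δx = 2.71 nm = 2.710e-09 m):
Δp_min = (1.055e-34 J·s)/(2 × 2.710e-09 m) = 1.946e-26 kg·m/s

When Δx → (1/12)Δx:
Δp'_min = ℏ/(2 × (1/12)Δx) = 12 × ℏ/(2Δx) = 12 × Δp_min
Δp'_min = 12 × 1.946e-26 kg·m/s = 2.335e-25 kg·m/s

Since Δp_min ∝ 1/Δx, when Δx is decreased to 1/12 of its original value, Δp_min increases to 12 times its original value.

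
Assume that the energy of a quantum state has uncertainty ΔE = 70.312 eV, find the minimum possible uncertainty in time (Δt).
4.681 as

Using the energy-time uncertainty principle:
ΔEΔt ≥ ℏ/2

The minimum uncertainty in time is:
Δt_min = ℏ/(2ΔE)
Δt_min = (1.055e-34 J·s) / (2 × 1.127e-17 J)
Δt_min = 4.681e-18 s = 4.681 as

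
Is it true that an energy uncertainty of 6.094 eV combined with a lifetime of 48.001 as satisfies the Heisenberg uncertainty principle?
No, it violates the uncertainty relation.

Calculate the product ΔEΔt:
ΔE = 6.094 eV = 9.764e-19 J
ΔEΔt = (9.764e-19 J) × (4.800e-17 s)
ΔEΔt = 4.687e-35 J·s

Compare to the minimum allowed value ℏ/2:
ℏ/2 = 5.273e-35 J·s

Since ΔEΔt = 4.687e-35 J·s < 5.273e-35 J·s = ℏ/2,
this violates the uncertainty relation.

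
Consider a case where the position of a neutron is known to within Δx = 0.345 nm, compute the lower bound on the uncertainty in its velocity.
91.250 m/s

Using the Heisenberg uncertainty principle and Δp = mΔv:
ΔxΔp ≥ ℏ/2
Δx(mΔv) ≥ ℏ/2

The minimum uncertainty in velocity is:
Δv_min = ℏ/(2mΔx)
Δv_min = (1.055e-34 J·s) / (2 × 1.675e-27 kg × 3.450e-10 m)
Δv_min = 9.125e+01 m/s = 91.250 m/s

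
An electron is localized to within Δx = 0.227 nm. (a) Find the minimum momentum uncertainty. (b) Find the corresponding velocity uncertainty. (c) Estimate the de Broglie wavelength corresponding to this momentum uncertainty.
(a) Δp_min = 2.323 × 10^-25 kg·m/s
(b) Δv_min = 254.995 km/s
(c) λ_dB = 2.853 nm

Step-by-step:

(a) From the uncertainty principle:
Δp_min = ℏ/(2Δx) = (1.055e-34 J·s)/(2 × 2.270e-10 m) = 2.323e-25 kg·m/s

(b) The velocity uncertainty:
Δv = Δp/m = (2.323e-25 kg·m/s)/(9.109e-31 kg) = 2.550e+05 m/s = 254.995 km/s

(c) The de Broglie wavelength for this momentum:
λ = h/p = (6.626e-34 J·s)/(2.323e-25 kg·m/s) = 2.853e-09 m = 2.853 nm

Note: The de Broglie wavelength is comparable to the localization size, as expected from wave-particle duality.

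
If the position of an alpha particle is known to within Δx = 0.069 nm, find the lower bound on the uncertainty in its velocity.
115.007 m/s

Using the Heisenberg uncertainty principle and Δp = mΔv:
ΔxΔp ≥ ℏ/2
Δx(mΔv) ≥ ℏ/2

The minimum uncertainty in velocity is:
Δv_min = ℏ/(2mΔx)
Δv_min = (1.055e-34 J·s) / (2 × 6.645e-27 kg × 6.900e-11 m)
Δv_min = 1.150e+02 m/s = 115.007 m/s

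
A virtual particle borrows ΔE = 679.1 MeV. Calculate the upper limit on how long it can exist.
4.846 × 10^-25 s

Using the energy-time uncertainty principle:
ΔEΔt ≥ ℏ/2

For a virtual particle borrowing energy ΔE, the maximum lifetime is:
Δt_max = ℏ/(2ΔE)

Converting energy:
ΔE = 679.1 MeV = 1.088e-10 J

Δt_max = (1.055e-34 J·s) / (2 × 1.088e-10 J)
Δt_max = 4.846e-25 s = 4.846 × 10^-25 s

Virtual particles with higher borrowed energy exist for shorter times.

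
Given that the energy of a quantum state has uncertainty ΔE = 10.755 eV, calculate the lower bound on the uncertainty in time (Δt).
30.600 as

Using the energy-time uncertainty principle:
ΔEΔt ≥ ℏ/2

The minimum uncertainty in time is:
Δt_min = ℏ/(2ΔE)
Δt_min = (1.055e-34 J·s) / (2 × 1.723e-18 J)
Δt_min = 3.060e-17 s = 30.600 as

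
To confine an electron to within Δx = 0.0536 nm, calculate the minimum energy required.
3.315 eV

Localizing a particle requires giving it sufficient momentum uncertainty:

1. From uncertainty principle: Δp ≥ ℏ/(2Δx)
   Δp_min = (1.055e-34 J·s) / (2 × 5.360e-11 m)
   Δp_min = 9.837e-25 kg·m/s

2. This momentum uncertainty corresponds to kinetic energy:
   KE ≈ (Δp)²/(2m) = (9.837e-25)²/(2 × 9.109e-31 kg)
   KE = 5.312e-19 J = 3.315 eV

Tighter localization requires more energy.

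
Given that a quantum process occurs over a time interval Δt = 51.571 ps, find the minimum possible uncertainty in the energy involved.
6.382 μeV

Using the energy-time uncertainty principle:
ΔEΔt ≥ ℏ/2

The minimum uncertainty in energy is:
ΔE_min = ℏ/(2Δt)
ΔE_min = (1.055e-34 J·s) / (2 × 5.157e-11 s)
ΔE_min = 1.022e-24 J = 6.382 μeV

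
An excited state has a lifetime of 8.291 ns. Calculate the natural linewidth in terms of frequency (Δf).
9.598 MHz

Using the energy-time uncertainty principle and E = hf:
ΔEΔt ≥ ℏ/2
hΔf·Δt ≥ ℏ/2

The minimum frequency uncertainty is:
Δf = ℏ/(2hτ) = 1/(4πτ)
Δf = 1/(4π × 8.291e-09 s)
Δf = 9.598e+06 Hz = 9.598 MHz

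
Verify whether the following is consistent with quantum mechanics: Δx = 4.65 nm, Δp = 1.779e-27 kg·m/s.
No, it violates the uncertainty principle (impossible measurement).

Calculate the product ΔxΔp:
ΔxΔp = (4.650e-09 m) × (1.779e-27 kg·m/s)
ΔxΔp = 8.272e-36 J·s

Compare to the minimum allowed value ℏ/2:
ℏ/2 = 5.273e-35 J·s

Since ΔxΔp = 8.272e-36 J·s < 5.273e-35 J·s = ℏ/2,
the measurement violates the uncertainty principle.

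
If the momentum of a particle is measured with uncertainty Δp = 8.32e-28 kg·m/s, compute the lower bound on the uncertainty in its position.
63.376 nm

Using the Heisenberg uncertainty principle:
ΔxΔp ≥ ℏ/2

The minimum uncertainty in position is:
Δx_min = ℏ/(2Δp)
Δx_min = (1.055e-34 J·s) / (2 × 8.320e-28 kg·m/s)
Δx_min = 6.338e-08 m = 63.376 nm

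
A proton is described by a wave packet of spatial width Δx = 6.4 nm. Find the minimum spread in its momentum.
8.239 × 10^-27 kg·m/s

For a wave packet, the spatial width Δx and momentum spread Δp are related by the uncertainty principle:
ΔxΔp ≥ ℏ/2

The minimum momentum spread is:
Δp_min = ℏ/(2Δx)
Δp_min = (1.055e-34 J·s) / (2 × 6.400e-09 m)
Δp_min = 8.239e-27 kg·m/s

A wave packet cannot have both a well-defined position and well-defined momentum.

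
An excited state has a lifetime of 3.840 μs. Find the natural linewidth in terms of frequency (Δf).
20.723 kHz

Using the energy-time uncertainty principle and E = hf:
ΔEΔt ≥ ℏ/2
hΔf·Δt ≥ ℏ/2

The minimum frequency uncertainty is:
Δf = ℏ/(2hτ) = 1/(4πτ)
Δf = 1/(4π × 3.840e-06 s)
Δf = 2.072e+04 Hz = 20.723 kHz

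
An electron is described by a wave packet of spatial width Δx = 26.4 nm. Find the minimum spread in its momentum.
1.997 × 10^-27 kg·m/s

For a wave packet, the spatial width Δx and momentum spread Δp are related by the uncertainty principle:
ΔxΔp ≥ ℏ/2

The minimum momentum spread is:
Δp_min = ℏ/(2Δx)
Δp_min = (1.055e-34 J·s) / (2 × 2.640e-08 m)
Δp_min = 1.997e-27 kg·m/s

A wave packet cannot have both a well-defined position and well-defined momentum.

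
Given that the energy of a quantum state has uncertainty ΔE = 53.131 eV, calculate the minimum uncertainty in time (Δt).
6.194 as

Using the energy-time uncertainty principle:
ΔEΔt ≥ ℏ/2

The minimum uncertainty in time is:
Δt_min = ℏ/(2ΔE)
Δt_min = (1.055e-34 J·s) / (2 × 8.513e-18 J)
Δt_min = 6.194e-18 s = 6.194 as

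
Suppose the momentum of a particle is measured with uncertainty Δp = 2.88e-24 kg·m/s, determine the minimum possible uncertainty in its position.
18.309 pm

Using the Heisenberg uncertainty principle:
ΔxΔp ≥ ℏ/2

The minimum uncertainty in position is:
Δx_min = ℏ/(2Δp)
Δx_min = (1.055e-34 J·s) / (2 × 2.880e-24 kg·m/s)
Δx_min = 1.831e-11 m = 18.309 pm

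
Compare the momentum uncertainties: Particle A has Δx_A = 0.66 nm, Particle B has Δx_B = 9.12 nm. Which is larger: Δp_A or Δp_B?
Particle A has the larger minimum momentum uncertainty, by a factor of 13.82.

For each particle, the minimum momentum uncertainty is Δp_min = ℏ/(2Δx):

Particle A: Δp_A = ℏ/(2×6.600e-10 m) = 7.989e-26 kg·m/s
Particle B: Δp_B = ℏ/(2×9.120e-09 m) = 5.782e-27 kg·m/s

Ratio: Δp_A/Δp_B = 13.82

Since Δp_min ∝ 1/Δx, the particle with smaller position uncertainty (A) has larger momentum uncertainty.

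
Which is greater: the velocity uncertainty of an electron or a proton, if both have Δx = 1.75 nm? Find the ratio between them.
The electron has the larger minimum velocity uncertainty, by a ratio of 1836.2.

For both particles, Δp_min = ℏ/(2Δx) = 3.013e-26 kg·m/s (same for both).

The velocity uncertainty is Δv = Δp/m:
- electron: Δv = 3.013e-26 / 9.109e-31 = 3.308e+04 m/s = 33.076 km/s
- proton: Δv = 3.013e-26 / 1.673e-27 = 1.801e+01 m/s = 18.014 m/s

Ratio: 3.308e+04 / 1.801e+01 = 1836.2

The lighter particle has larger velocity uncertainty because Δv ∝ 1/m.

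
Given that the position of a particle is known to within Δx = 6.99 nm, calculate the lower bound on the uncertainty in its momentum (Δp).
7.543 × 10^-27 kg·m/s

Using the Heisenberg uncertainty principle:
ΔxΔp ≥ ℏ/2

The minimum uncertainty in momentum is:
Δp_min = ℏ/(2Δx)
Δp_min = (1.055e-34 J·s) / (2 × 6.990e-09 m)
Δp_min = 7.543e-27 kg·m/s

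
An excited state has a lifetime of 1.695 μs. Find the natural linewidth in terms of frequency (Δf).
46.948 kHz

Using the energy-time uncertainty principle and E = hf:
ΔEΔt ≥ ℏ/2
hΔf·Δt ≥ ℏ/2

The minimum frequency uncertainty is:
Δf = ℏ/(2hτ) = 1/(4πτ)
Δf = 1/(4π × 1.695e-06 s)
Δf = 4.695e+04 Hz = 46.948 kHz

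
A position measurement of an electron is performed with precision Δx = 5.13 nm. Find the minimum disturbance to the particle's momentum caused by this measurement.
1.028 × 10^-26 kg·m/s

The uncertainty principle implies that measuring position disturbs momentum:
ΔxΔp ≥ ℏ/2

When we measure position with precision Δx, we necessarily introduce a momentum uncertainty:
Δp ≥ ℏ/(2Δx)
Δp_min = (1.055e-34 J·s) / (2 × 5.130e-09 m)
Δp_min = 1.028e-26 kg·m/s

The more precisely we measure position, the greater the momentum disturbance.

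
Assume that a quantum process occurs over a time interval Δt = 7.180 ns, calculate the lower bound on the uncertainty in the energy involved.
45.836 neV

Using the energy-time uncertainty principle:
ΔEΔt ≥ ℏ/2

The minimum uncertainty in energy is:
ΔE_min = ℏ/(2Δt)
ΔE_min = (1.055e-34 J·s) / (2 × 7.180e-09 s)
ΔE_min = 7.344e-27 J = 45.836 neV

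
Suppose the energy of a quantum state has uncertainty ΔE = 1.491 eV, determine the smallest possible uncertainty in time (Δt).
220.728 as

Using the energy-time uncertainty principle:
ΔEΔt ≥ ℏ/2

The minimum uncertainty in time is:
Δt_min = ℏ/(2ΔE)
Δt_min = (1.055e-34 J·s) / (2 × 2.389e-19 J)
Δt_min = 2.207e-16 s = 220.728 as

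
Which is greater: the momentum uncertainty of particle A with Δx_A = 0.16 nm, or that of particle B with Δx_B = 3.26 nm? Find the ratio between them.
Particle A has the larger minimum momentum uncertainty, by a factor of 20.37.

For each particle, the minimum momentum uncertainty is Δp_min = ℏ/(2Δx):

Particle A: Δp_A = ℏ/(2×1.600e-10 m) = 3.296e-25 kg·m/s
Particle B: Δp_B = ℏ/(2×3.260e-09 m) = 1.617e-26 kg·m/s

Ratio: Δp_A/Δp_B = 20.37

Since Δp_min ∝ 1/Δx, the particle with smaller position uncertainty (A) has larger momentum uncertainty.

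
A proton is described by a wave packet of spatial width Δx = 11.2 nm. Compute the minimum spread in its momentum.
4.708 × 10^-27 kg·m/s

For a wave packet, the spatial width Δx and momentum spread Δp are related by the uncertainty principle:
ΔxΔp ≥ ℏ/2

The minimum momentum spread is:
Δp_min = ℏ/(2Δx)
Δp_min = (1.055e-34 J·s) / (2 × 1.120e-08 m)
Δp_min = 4.708e-27 kg·m/s

A wave packet cannot have both a well-defined position and well-defined momentum.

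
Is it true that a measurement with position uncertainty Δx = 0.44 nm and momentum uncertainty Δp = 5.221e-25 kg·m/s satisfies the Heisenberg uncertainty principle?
Yes, it satisfies the uncertainty principle.

Calculate the product ΔxΔp:
ΔxΔp = (4.400e-10 m) × (5.221e-25 kg·m/s)
ΔxΔp = 2.297e-34 J·s

Compare to the minimum allowed value ℏ/2:
ℏ/2 = 5.273e-35 J·s

Since ΔxΔp = 2.297e-34 J·s ≥ 5.273e-35 J·s = ℏ/2,
the measurement satisfies the uncertainty principle.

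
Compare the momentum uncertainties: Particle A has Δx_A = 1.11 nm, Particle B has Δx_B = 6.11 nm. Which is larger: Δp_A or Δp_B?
Particle A has the larger minimum momentum uncertainty, by a factor of 5.50.

For each particle, the minimum momentum uncertainty is Δp_min = ℏ/(2Δx):

Particle A: Δp_A = ℏ/(2×1.110e-09 m) = 4.750e-26 kg·m/s
Particle B: Δp_B = ℏ/(2×6.110e-09 m) = 8.630e-27 kg·m/s

Ratio: Δp_A/Δp_B = 5.50

Since Δp_min ∝ 1/Δx, the particle with smaller position uncertainty (A) has larger momentum uncertainty.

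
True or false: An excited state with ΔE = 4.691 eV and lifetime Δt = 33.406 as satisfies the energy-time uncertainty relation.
No, it violates the uncertainty relation.

Calculate the product ΔEΔt:
ΔE = 4.691 eV = 7.516e-19 J
ΔEΔt = (7.516e-19 J) × (3.341e-17 s)
ΔEΔt = 2.511e-35 J·s

Compare to the minimum allowed value ℏ/2:
ℏ/2 = 5.273e-35 J·s

Since ΔEΔt = 2.511e-35 J·s < 5.273e-35 J·s = ℏ/2,
this violates the uncertainty relation.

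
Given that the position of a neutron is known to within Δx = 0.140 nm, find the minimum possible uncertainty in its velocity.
224.865 m/s

Using the Heisenberg uncertainty principle and Δp = mΔv:
ΔxΔp ≥ ℏ/2
Δx(mΔv) ≥ ℏ/2

The minimum uncertainty in velocity is:
Δv_min = ℏ/(2mΔx)
Δv_min = (1.055e-34 J·s) / (2 × 1.675e-27 kg × 1.400e-10 m)
Δv_min = 2.249e+02 m/s = 224.865 m/s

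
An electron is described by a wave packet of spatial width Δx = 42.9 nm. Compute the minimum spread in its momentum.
1.229 × 10^-27 kg·m/s

For a wave packet, the spatial width Δx and momentum spread Δp are related by the uncertainty principle:
ΔxΔp ≥ ℏ/2

The minimum momentum spread is:
Δp_min = ℏ/(2Δx)
Δp_min = (1.055e-34 J·s) / (2 × 4.290e-08 m)
Δp_min = 1.229e-27 kg·m/s

A wave packet cannot have both a well-defined position and well-defined momentum.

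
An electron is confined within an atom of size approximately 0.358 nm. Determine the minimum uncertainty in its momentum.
1.473 × 10^-25 kg·m/s

Using the Heisenberg uncertainty principle:
ΔxΔp ≥ ℏ/2

With Δx ≈ L = 3.580e-10 m (the confinement size):
Δp_min = ℏ/(2Δx)
Δp_min = (1.055e-34 J·s) / (2 × 3.580e-10 m)
Δp_min = 1.473e-25 kg·m/s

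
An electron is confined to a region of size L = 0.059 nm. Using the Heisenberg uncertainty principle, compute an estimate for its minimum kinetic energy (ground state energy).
2.736 eV

Using the uncertainty principle to estimate ground state energy:

1. The position uncertainty is approximately the confinement size:
   Δx ≈ L = 5.900e-11 m

2. From ΔxΔp ≥ ℏ/2, the minimum momentum uncertainty is:
   Δp ≈ ℏ/(2L) = 8.937e-25 kg·m/s

3. The kinetic energy is approximately:
   KE ≈ (Δp)²/(2m) = (8.937e-25)²/(2 × 9.109e-31 kg)
   KE ≈ 4.384e-19 J = 2.736 eV

This is an order-of-magnitude estimate of the ground state energy.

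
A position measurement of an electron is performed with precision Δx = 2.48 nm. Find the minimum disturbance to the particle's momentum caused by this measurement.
2.126 × 10^-26 kg·m/s

The uncertainty principle implies that measuring position disturbs momentum:
ΔxΔp ≥ ℏ/2

When we measure position with precision Δx, we necessarily introduce a momentum uncertainty:
Δp ≥ ℏ/(2Δx)
Δp_min = (1.055e-34 J·s) / (2 × 2.480e-09 m)
Δp_min = 2.126e-26 kg·m/s

The more precisely we measure position, the greater the momentum disturbance.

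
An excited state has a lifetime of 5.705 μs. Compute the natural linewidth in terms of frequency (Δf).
13.949 kHz

Using the energy-time uncertainty principle and E = hf:
ΔEΔt ≥ ℏ/2
hΔf·Δt ≥ ℏ/2

The minimum frequency uncertainty is:
Δf = ℏ/(2hτ) = 1/(4πτ)
Δf = 1/(4π × 5.705e-06 s)
Δf = 1.395e+04 Hz = 13.949 kHz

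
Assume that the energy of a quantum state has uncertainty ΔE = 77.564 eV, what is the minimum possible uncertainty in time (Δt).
4.243 as

Using the energy-time uncertainty principle:
ΔEΔt ≥ ℏ/2

The minimum uncertainty in time is:
Δt_min = ℏ/(2ΔE)
Δt_min = (1.055e-34 J·s) / (2 × 1.243e-17 J)
Δt_min = 4.243e-18 s = 4.243 as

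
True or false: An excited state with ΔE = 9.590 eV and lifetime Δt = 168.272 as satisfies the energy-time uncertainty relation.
Yes, it satisfies the uncertainty relation.

Calculate the product ΔEΔt:
ΔE = 9.590 eV = 1.536e-18 J
ΔEΔt = (1.536e-18 J) × (1.683e-16 s)
ΔEΔt = 2.585e-34 J·s

Compare to the minimum allowed value ℏ/2:
ℏ/2 = 5.273e-35 J·s

Since ΔEΔt = 2.585e-34 J·s ≥ 5.273e-35 J·s = ℏ/2,
this satisfies the uncertainty relation.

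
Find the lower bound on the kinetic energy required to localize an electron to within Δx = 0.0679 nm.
2.066 eV

Localizing a particle requires giving it sufficient momentum uncertainty:

1. From uncertainty principle: Δp ≥ ℏ/(2Δx)
   Δp_min = (1.055e-34 J·s) / (2 × 6.790e-11 m)
   Δp_min = 7.766e-25 kg·m/s

2. This momentum uncertainty corresponds to kinetic energy:
   KE ≈ (Δp)²/(2m) = (7.766e-25)²/(2 × 9.109e-31 kg)
   KE = 3.310e-19 J = 2.066 eV

Tighter localization requires more energy.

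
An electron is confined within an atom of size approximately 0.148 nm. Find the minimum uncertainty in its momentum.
3.563 × 10^-25 kg·m/s

Using the Heisenberg uncertainty principle:
ΔxΔp ≥ ℏ/2

With Δx ≈ L = 1.480e-10 m (the confinement size):
Δp_min = ℏ/(2Δx)
Δp_min = (1.055e-34 J·s) / (2 × 1.480e-10 m)
Δp_min = 3.563e-25 kg·m/s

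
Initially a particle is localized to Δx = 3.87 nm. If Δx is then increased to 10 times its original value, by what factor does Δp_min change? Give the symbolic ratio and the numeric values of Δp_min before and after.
Original Δp_min = 1.362 × 10^-26 kg·m/s; new Δp'_min = 1.362 × 10^-27 kg·m/s; ratio Δp'_min/Δp_min = 1/10.

From the uncertainty principle ΔxΔp ≥ ℏ/2, the minimum momentum uncertainty is Δp_min = ℏ/(2Δx).

Original (Δx = 3.87 nm = 3.870e-09 m):
Δp_min = (1.055e-34 J·s)/(2 × 3.870e-09 m) = 1.362e-26 kg·m/s

When Δx → 10Δx:
Δp'_min = ℏ/(2 × 10Δx) = (1/10) × ℏ/(2Δx) = (1/10) × Δp_min
Δp'_min = 1/10 × 1.362e-26 kg·m/s = 1.362e-27 kg·m/s

Since Δp_min ∝ 1/Δx, when Δx is increased to 10 times its original value, Δp_min decreases to 1/10 of its original value.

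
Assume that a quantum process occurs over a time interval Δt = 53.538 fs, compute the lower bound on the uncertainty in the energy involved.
6.147 meV

Using the energy-time uncertainty principle:
ΔEΔt ≥ ℏ/2

The minimum uncertainty in energy is:
ΔE_min = ℏ/(2Δt)
ΔE_min = (1.055e-34 J·s) / (2 × 5.354e-14 s)
ΔE_min = 9.849e-22 J = 6.147 meV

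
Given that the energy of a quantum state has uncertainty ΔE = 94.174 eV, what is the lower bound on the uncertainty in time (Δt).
3.495 as

Using the energy-time uncertainty principle:
ΔEΔt ≥ ℏ/2

The minimum uncertainty in time is:
Δt_min = ℏ/(2ΔE)
Δt_min = (1.055e-34 J·s) / (2 × 1.509e-17 J)
Δt_min = 3.495e-18 s = 3.495 as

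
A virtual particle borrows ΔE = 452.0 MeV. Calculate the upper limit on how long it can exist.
7.281 × 10^-25 s

Using the energy-time uncertainty principle:
ΔEΔt ≥ ℏ/2

For a virtual particle borrowing energy ΔE, the maximum lifetime is:
Δt_max = ℏ/(2ΔE)

Converting energy:
ΔE = 452.0 MeV = 7.242e-11 J

Δt_max = (1.055e-34 J·s) / (2 × 7.242e-11 J)
Δt_max = 7.281e-25 s = 7.281 × 10^-25 s

Virtual particles with higher borrowed energy exist for shorter times.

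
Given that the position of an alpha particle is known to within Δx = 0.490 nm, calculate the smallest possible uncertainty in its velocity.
16.195 m/s

Using the Heisenberg uncertainty principle and Δp = mΔv:
ΔxΔp ≥ ℏ/2
Δx(mΔv) ≥ ℏ/2

The minimum uncertainty in velocity is:
Δv_min = ℏ/(2mΔx)
Δv_min = (1.055e-34 J·s) / (2 × 6.645e-27 kg × 4.900e-10 m)
Δv_min = 1.619e+01 m/s = 16.195 m/s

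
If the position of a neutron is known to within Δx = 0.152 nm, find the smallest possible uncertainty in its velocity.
207.113 m/s

Using the Heisenberg uncertainty principle and Δp = mΔv:
ΔxΔp ≥ ℏ/2
Δx(mΔv) ≥ ℏ/2

The minimum uncertainty in velocity is:
Δv_min = ℏ/(2mΔx)
Δv_min = (1.055e-34 J·s) / (2 × 1.675e-27 kg × 1.520e-10 m)
Δv_min = 2.071e+02 m/s = 207.113 m/s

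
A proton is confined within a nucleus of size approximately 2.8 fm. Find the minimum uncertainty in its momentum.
1.883 × 10^-20 kg·m/s

Using the Heisenberg uncertainty principle:
ΔxΔp ≥ ℏ/2

With Δx ≈ L = 2.800e-15 m (the confinement size):
Δp_min = ℏ/(2Δx)
Δp_min = (1.055e-34 J·s) / (2 × 2.800e-15 m)
Δp_min = 1.883e-20 kg·m/s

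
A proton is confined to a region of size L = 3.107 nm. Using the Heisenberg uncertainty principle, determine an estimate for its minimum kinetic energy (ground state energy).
537.368 neV

Using the uncertainty principle to estimate ground state energy:

1. The position uncertainty is approximately the confinement size:
   Δx ≈ L = 3.107e-09 m

2. From ΔxΔp ≥ ℏ/2, the minimum momentum uncertainty is:
   Δp ≈ ℏ/(2L) = 1.697e-26 kg·m/s

3. The kinetic energy is approximately:
   KE ≈ (Δp)²/(2m) = (1.697e-26)²/(2 × 1.673e-27 kg)
   KE ≈ 8.610e-26 J = 537.368 neV

This is an order-of-magnitude estimate of the ground state energy.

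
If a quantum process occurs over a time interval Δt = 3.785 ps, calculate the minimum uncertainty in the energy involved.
86.950 μeV

Using the energy-time uncertainty principle:
ΔEΔt ≥ ℏ/2

The minimum uncertainty in energy is:
ΔE_min = ℏ/(2Δt)
ΔE_min = (1.055e-34 J·s) / (2 × 3.785e-12 s)
ΔE_min = 1.393e-23 J = 86.950 μeV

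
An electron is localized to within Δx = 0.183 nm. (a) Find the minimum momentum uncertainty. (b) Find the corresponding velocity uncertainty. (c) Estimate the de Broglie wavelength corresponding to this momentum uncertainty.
(a) Δp_min = 2.881 × 10^-25 kg·m/s
(b) Δv_min = 316.305 km/s
(c) λ_dB = 2.300 nm

Step-by-step:

(a) From the uncertainty principle:
Δp_min = ℏ/(2Δx) = (1.055e-34 J·s)/(2 × 1.830e-10 m) = 2.881e-25 kg·m/s

(b) The velocity uncertainty:
Δv = Δp/m = (2.881e-25 kg·m/s)/(9.109e-31 kg) = 3.163e+05 m/s = 316.305 km/s

(c) The de Broglie wavelength for this momentum:
λ = h/p = (6.626e-34 J·s)/(2.881e-25 kg·m/s) = 2.300e-09 m = 2.300 nm

Note: The de Broglie wavelength is comparable to the localization size, as expected from wave-particle duality.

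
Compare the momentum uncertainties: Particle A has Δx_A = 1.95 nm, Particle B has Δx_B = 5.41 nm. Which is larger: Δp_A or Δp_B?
Particle A has the larger minimum momentum uncertainty, by a factor of 2.77.

For each particle, the minimum momentum uncertainty is Δp_min = ℏ/(2Δx):

Particle A: Δp_A = ℏ/(2×1.950e-09 m) = 2.704e-26 kg·m/s
Particle B: Δp_B = ℏ/(2×5.410e-09 m) = 9.747e-27 kg·m/s

Ratio: Δp_A/Δp_B = 2.77

Since Δp_min ∝ 1/Δx, the particle with smaller position uncertainty (A) has larger momentum uncertainty.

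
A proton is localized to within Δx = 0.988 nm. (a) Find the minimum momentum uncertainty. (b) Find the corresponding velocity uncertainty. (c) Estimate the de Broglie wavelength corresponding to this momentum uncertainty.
(a) Δp_min = 5.337 × 10^-26 kg·m/s
(b) Δv_min = 31.907 m/s
(c) λ_dB = 12.416 nm

Step-by-step:

(a) From the uncertainty principle:
Δp_min = ℏ/(2Δx) = (1.055e-34 J·s)/(2 × 9.880e-10 m) = 5.337e-26 kg·m/s

(b) The velocity uncertainty:
Δv = Δp/m = (5.337e-26 kg·m/s)/(1.673e-27 kg) = 3.191e+01 m/s = 31.907 m/s

(c) The de Broglie wavelength for this momentum:
λ = h/p = (6.626e-34 J·s)/(5.337e-26 kg·m/s) = 1.242e-08 m = 12.416 nm

Note: The de Broglie wavelength is comparable to the localization size, as expected from wave-particle duality.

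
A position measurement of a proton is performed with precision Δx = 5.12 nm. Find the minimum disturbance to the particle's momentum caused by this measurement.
1.030 × 10^-26 kg·m/s

The uncertainty principle implies that measuring position disturbs momentum:
ΔxΔp ≥ ℏ/2

When we measure position with precision Δx, we necessarily introduce a momentum uncertainty:
Δp ≥ ℏ/(2Δx)
Δp_min = (1.055e-34 J·s) / (2 × 5.120e-09 m)
Δp_min = 1.030e-26 kg·m/s

The more precisely we measure position, the greater the momentum disturbance.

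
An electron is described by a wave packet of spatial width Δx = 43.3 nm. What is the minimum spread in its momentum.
1.218 × 10^-27 kg·m/s

For a wave packet, the spatial width Δx and momentum spread Δp are related by the uncertainty principle:
ΔxΔp ≥ ℏ/2

The minimum momentum spread is:
Δp_min = ℏ/(2Δx)
Δp_min = (1.055e-34 J·s) / (2 × 4.330e-08 m)
Δp_min = 1.218e-27 kg·m/s

A wave packet cannot have both a well-defined position and well-defined momentum.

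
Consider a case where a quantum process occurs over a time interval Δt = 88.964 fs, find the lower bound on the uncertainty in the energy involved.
3.699 meV

Using the energy-time uncertainty principle:
ΔEΔt ≥ ℏ/2

The minimum uncertainty in energy is:
ΔE_min = ℏ/(2Δt)
ΔE_min = (1.055e-34 J·s) / (2 × 8.896e-14 s)
ΔE_min = 5.927e-22 J = 3.699 meV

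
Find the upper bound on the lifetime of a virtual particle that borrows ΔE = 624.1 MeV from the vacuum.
5.273 × 10^-25 s

Using the energy-time uncertainty principle:
ΔEΔt ≥ ℏ/2

For a virtual particle borrowing energy ΔE, the maximum lifetime is:
Δt_max = ℏ/(2ΔE)

Converting energy:
ΔE = 624.1 MeV = 9.999e-11 J

Δt_max = (1.055e-34 J·s) / (2 × 9.999e-11 J)
Δt_max = 5.273e-25 s = 5.273 × 10^-25 s

Virtual particles with higher borrowed energy exist for shorter times.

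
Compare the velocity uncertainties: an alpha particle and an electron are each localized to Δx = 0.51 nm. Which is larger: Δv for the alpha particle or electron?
The electron has the larger minimum velocity uncertainty, by a ratio of 7294.3.

For both particles, Δp_min = ℏ/(2Δx) = 1.034e-25 kg·m/s (same for both).

The velocity uncertainty is Δv = Δp/m:
- alpha particle: Δv = 1.034e-25 / 6.645e-27 = 1.556e+01 m/s = 15.560 m/s
- electron: Δv = 1.034e-25 / 9.109e-31 = 1.135e+05 m/s = 113.498 km/s

Ratio: 1.135e+05 / 1.556e+01 = 7294.3

The lighter particle has larger velocity uncertainty because Δv ∝ 1/m.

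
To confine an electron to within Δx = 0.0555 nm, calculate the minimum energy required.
3.092 eV

Localizing a particle requires giving it sufficient momentum uncertainty:

1. From uncertainty principle: Δp ≥ ℏ/(2Δx)
   Δp_min = (1.055e-34 J·s) / (2 × 5.550e-11 m)
   Δp_min = 9.501e-25 kg·m/s

2. This momentum uncertainty corresponds to kinetic energy:
   KE ≈ (Δp)²/(2m) = (9.501e-25)²/(2 × 9.109e-31 kg)
   KE = 4.954e-19 J = 3.092 eV

Tighter localization requires more energy.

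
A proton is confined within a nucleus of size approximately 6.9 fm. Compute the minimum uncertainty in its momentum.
7.642 × 10^-21 kg·m/s

Using the Heisenberg uncertainty principle:
ΔxΔp ≥ ℏ/2

With Δx ≈ L = 6.900e-15 m (the confinement size):
Δp_min = ℏ/(2Δx)
Δp_min = (1.055e-34 J·s) / (2 × 6.900e-15 m)
Δp_min = 7.642e-21 kg·m/s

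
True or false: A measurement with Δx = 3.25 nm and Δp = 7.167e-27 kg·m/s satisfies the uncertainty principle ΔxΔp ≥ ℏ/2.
No, it violates the uncertainty principle (impossible measurement).

Calculate the product ΔxΔp:
ΔxΔp = (3.250e-09 m) × (7.167e-27 kg·m/s)
ΔxΔp = 2.329e-35 J·s

Compare to the minimum allowed value ℏ/2:
ℏ/2 = 5.273e-35 J·s

Since ΔxΔp = 2.329e-35 J·s < 5.273e-35 J·s = ℏ/2,
the measurement violates the uncertainty principle.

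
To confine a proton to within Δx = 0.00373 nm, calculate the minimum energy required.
372.852 meV

Localizing a particle requires giving it sufficient momentum uncertainty:

1. From uncertainty principle: Δp ≥ ℏ/(2Δx)
   Δp_min = (1.055e-34 J·s) / (2 × 3.730e-12 m)
   Δp_min = 1.414e-23 kg·m/s

2. This momentum uncertainty corresponds to kinetic energy:
   KE ≈ (Δp)²/(2m) = (1.414e-23)²/(2 × 1.673e-27 kg)
   KE = 5.974e-20 J = 372.852 meV

Tighter localization requires more energy.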